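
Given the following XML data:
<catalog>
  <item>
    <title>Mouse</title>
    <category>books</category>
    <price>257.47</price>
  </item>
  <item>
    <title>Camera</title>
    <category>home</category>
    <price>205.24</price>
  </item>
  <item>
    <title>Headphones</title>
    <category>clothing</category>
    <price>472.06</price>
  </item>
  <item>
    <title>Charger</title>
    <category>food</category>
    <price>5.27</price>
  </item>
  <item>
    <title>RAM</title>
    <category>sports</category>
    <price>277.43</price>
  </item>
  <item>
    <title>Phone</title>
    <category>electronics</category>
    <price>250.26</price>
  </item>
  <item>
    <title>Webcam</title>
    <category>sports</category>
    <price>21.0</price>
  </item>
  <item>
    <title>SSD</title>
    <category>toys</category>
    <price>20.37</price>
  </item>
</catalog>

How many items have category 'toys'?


Scanning <item> elements for <category>toys</category>:
  Item 8: SSD -> MATCH
Count: 1

ANSWER: 1


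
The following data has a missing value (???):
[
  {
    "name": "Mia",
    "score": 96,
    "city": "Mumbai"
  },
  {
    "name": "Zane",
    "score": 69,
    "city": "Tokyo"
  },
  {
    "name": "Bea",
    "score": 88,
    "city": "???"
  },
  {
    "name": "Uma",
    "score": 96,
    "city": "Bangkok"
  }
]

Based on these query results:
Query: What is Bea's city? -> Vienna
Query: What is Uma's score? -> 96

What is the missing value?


The missing value is Bea's city
From query: Bea's city = Vienna

ANSWER: Vienna


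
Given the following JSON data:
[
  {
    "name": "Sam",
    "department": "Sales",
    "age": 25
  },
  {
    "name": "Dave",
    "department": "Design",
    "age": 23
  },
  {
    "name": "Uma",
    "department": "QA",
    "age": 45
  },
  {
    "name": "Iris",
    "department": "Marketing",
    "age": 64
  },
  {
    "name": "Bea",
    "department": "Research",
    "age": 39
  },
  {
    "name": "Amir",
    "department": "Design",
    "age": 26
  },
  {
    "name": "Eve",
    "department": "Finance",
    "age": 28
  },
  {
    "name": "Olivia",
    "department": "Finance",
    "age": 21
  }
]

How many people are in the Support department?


Scanning records for department = Support
  No matches found
Count: 0

ANSWER: 0


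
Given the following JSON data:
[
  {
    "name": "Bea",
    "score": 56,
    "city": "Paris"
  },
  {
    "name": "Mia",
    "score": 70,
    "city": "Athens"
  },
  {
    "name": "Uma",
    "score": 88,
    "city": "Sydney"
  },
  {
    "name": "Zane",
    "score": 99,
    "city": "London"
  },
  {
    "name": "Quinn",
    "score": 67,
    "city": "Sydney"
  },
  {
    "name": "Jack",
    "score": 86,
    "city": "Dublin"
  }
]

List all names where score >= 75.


Filtering records where score >= 75:
  Bea (score=56) -> no
  Mia (score=70) -> no
  Uma (score=88) -> YES
  Zane (score=99) -> YES
  Quinn (score=67) -> no
  Jack (score=86) -> YES


ANSWER: Uma, Zane, Jack


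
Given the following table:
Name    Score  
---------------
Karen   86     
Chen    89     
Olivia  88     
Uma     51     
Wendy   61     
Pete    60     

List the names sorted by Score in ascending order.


Sorting by Score (ascending):
  Uma: 51
  Pete: 60
  Wendy: 61
  Karen: 86
  Olivia: 88
  Chen: 89


ANSWER: Uma, Pete, Wendy, Karen, Olivia, Chen


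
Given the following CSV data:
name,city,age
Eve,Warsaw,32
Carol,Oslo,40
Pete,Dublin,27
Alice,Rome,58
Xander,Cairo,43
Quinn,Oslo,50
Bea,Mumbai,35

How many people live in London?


Scanning city column for 'London':
Total matches: 0

ANSWER: 0


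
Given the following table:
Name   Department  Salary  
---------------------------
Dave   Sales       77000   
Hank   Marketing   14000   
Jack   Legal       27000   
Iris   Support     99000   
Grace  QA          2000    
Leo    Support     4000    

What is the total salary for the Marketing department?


Marketing department members:
  Hank: 14000
Total = 14000 = 14000

ANSWER: 14000


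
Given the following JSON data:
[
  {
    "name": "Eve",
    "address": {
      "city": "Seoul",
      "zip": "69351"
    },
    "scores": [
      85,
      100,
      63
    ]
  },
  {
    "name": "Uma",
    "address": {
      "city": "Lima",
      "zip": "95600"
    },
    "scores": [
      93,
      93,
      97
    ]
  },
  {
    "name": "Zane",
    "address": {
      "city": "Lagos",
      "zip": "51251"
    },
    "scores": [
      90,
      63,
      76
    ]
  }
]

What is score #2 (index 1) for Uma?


Path: records[1].scores[1]
Value: 93

ANSWER: 93


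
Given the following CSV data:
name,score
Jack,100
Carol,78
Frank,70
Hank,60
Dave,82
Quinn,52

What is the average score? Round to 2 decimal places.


Scores: 100, 78, 70, 60, 82, 52
Sum = 442
Count = 6
Average = 442 / 6 = 73.67

ANSWER: 73.67


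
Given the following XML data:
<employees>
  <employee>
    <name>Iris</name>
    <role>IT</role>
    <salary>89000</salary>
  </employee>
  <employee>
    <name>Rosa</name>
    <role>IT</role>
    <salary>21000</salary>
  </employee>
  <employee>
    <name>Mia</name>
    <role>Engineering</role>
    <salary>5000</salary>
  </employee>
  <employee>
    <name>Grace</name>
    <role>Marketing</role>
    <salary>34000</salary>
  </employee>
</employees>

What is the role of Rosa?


Searching for <employee> with <name>Rosa</name>
Found at position 2
<role>IT</role>

ANSWER: IT


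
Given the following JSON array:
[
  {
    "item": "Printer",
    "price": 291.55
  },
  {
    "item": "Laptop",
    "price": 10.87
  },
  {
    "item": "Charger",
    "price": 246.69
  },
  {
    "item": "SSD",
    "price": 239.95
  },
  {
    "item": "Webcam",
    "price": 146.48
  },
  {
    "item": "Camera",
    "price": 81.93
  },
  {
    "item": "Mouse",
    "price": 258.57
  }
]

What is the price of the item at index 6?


Array index 6 -> Mouse
price = 258.57

ANSWER: 258.57


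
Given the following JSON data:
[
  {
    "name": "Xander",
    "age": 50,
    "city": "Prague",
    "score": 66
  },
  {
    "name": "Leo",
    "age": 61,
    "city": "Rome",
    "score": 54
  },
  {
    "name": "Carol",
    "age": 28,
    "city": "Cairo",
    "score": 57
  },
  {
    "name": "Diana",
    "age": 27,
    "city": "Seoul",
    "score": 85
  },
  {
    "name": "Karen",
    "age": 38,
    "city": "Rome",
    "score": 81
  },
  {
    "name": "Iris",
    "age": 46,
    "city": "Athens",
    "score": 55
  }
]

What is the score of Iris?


Looking up record where name = Iris
Record index: 5
Field 'score' = 55

ANSWER: 55


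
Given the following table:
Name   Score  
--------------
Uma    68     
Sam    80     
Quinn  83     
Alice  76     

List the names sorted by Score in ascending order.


Sorting by Score (ascending):
  Uma: 68
  Alice: 76
  Sam: 80
  Quinn: 83


ANSWER: Uma, Alice, Sam, Quinn


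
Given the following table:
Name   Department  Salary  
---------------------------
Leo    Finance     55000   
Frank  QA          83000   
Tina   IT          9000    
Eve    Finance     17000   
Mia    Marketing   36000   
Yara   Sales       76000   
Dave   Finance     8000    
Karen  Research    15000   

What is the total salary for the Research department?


Research department members:
  Karen: 15000
Total = 15000 = 15000

ANSWER: 15000


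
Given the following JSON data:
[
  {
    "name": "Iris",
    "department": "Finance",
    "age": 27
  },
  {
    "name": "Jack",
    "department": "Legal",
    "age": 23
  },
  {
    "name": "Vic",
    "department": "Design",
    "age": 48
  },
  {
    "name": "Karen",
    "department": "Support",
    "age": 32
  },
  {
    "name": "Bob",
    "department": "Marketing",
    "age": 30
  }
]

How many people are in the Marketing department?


Scanning records for department = Marketing
  Record 4: Bob
Count: 1

ANSWER: 1


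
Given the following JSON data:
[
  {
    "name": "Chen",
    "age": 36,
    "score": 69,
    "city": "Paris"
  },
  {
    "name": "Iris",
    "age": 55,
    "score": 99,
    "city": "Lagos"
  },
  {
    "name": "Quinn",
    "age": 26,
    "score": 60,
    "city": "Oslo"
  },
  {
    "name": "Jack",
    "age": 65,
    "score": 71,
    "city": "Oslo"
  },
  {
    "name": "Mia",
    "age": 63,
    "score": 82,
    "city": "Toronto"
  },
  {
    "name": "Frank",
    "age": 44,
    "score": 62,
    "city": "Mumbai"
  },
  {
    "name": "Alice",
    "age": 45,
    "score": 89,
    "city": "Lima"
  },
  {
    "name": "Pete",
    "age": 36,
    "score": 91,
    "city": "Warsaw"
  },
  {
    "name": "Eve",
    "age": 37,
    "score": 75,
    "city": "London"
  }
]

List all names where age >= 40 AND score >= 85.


Checking both conditions:
  Chen (age=36, score=69) -> no
  Iris (age=55, score=99) -> YES
  Quinn (age=26, score=60) -> no
  Jack (age=65, score=71) -> no
  Mia (age=63, score=82) -> no
  Frank (age=44, score=62) -> no
  Alice (age=45, score=89) -> YES
  Pete (age=36, score=91) -> no
  Eve (age=37, score=75) -> no


ANSWER: Iris, Alice


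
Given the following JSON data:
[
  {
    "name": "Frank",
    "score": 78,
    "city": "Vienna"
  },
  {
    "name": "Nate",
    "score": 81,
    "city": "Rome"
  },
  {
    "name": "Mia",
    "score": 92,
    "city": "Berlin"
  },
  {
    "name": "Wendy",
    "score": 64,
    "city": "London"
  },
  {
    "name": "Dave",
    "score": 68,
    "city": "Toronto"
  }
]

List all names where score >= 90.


Filtering records where score >= 90:
  Frank (score=78) -> no
  Nate (score=81) -> no
  Mia (score=92) -> YES
  Wendy (score=64) -> no
  Dave (score=68) -> no


ANSWER: Mia


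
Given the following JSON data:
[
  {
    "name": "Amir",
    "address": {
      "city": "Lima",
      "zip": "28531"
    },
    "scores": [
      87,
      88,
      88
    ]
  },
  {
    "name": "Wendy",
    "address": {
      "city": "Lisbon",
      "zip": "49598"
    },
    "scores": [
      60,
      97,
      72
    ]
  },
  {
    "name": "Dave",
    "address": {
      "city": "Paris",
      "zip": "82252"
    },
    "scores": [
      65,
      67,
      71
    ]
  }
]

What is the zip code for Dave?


Path: records[2].address.zip
Value: 82252

ANSWER: 82252


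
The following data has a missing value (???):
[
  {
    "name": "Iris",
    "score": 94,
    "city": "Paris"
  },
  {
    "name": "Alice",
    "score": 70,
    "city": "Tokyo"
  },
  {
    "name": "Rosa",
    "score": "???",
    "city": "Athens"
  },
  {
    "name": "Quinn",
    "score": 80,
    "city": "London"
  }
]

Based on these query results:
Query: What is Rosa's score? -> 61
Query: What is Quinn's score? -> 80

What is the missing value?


The missing value is Rosa's score
From query: Rosa's score = 61

ANSWER: 61


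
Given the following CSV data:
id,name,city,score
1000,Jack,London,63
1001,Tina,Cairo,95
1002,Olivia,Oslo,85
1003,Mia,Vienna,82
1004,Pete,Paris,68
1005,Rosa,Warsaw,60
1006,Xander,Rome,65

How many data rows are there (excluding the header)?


Counting rows (excluding header):
Header: id,name,city,score
Data rows: 7

ANSWER: 7


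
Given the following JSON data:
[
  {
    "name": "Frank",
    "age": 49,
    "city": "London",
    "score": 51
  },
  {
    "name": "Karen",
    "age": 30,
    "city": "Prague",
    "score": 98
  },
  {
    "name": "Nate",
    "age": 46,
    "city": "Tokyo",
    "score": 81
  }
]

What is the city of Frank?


Looking up record where name = Frank
Record index: 0
Field 'city' = London

ANSWER: London


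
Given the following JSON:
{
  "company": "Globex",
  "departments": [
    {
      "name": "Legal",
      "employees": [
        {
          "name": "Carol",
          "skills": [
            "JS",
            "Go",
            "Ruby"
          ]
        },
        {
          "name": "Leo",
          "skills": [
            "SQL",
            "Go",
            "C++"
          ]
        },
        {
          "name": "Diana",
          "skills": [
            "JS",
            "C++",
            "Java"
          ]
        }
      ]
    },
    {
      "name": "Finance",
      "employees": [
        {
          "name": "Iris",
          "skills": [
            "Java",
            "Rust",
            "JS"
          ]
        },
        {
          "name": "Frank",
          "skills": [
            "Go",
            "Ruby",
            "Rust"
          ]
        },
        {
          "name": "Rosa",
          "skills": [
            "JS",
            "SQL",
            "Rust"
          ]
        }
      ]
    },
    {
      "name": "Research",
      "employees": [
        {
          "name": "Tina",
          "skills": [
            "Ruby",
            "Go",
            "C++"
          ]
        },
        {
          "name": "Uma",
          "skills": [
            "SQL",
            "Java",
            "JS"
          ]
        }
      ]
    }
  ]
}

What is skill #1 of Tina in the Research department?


Path: departments[2].employees[0].skills[0]
Value: Ruby

ANSWER: Ruby


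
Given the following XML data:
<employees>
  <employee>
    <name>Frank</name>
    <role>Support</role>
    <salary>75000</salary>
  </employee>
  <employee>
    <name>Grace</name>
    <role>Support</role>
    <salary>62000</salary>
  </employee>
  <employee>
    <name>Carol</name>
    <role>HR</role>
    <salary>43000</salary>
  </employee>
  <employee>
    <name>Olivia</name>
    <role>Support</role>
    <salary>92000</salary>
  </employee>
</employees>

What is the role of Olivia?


Searching for <employee> with <name>Olivia</name>
Found at position 4
<role>Support</role>

ANSWER: Support


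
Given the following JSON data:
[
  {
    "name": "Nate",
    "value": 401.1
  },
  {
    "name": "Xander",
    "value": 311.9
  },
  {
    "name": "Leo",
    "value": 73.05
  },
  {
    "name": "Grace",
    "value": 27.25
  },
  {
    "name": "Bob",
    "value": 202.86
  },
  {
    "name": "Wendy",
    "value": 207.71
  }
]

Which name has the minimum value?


Comparing values:
  Nate: 401.1
  Xander: 311.9
  Leo: 73.05
  Grace: 27.25
  Bob: 202.86
  Wendy: 207.71
Minimum: Grace (27.25)

ANSWER: Grace


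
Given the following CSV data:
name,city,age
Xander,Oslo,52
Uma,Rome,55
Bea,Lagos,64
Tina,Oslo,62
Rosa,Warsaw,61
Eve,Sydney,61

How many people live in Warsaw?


Scanning city column for 'Warsaw':
  Row 5: Rosa -> MATCH
Total matches: 1

ANSWER: 1


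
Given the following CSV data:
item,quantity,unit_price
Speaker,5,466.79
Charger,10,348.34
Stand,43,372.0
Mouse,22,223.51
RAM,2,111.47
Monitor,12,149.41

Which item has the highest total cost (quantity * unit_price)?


Computing row totals:
  Speaker: 2333.95
  Charger: 3483.4
  Stand: 15996.0
  Mouse: 4917.22
  RAM: 222.94
  Monitor: 1792.92
Maximum: Stand (15996.0)

ANSWER: Stand


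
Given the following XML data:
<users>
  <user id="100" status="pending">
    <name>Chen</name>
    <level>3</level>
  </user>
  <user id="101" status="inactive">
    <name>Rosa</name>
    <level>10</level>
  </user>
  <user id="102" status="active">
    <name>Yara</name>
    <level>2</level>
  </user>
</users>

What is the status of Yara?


Finding user with name = Yara
user id="102" status="active"

ANSWER: active


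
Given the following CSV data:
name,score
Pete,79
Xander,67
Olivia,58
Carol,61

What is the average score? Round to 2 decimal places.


Scores: 79, 67, 58, 61
Sum = 265
Count = 4
Average = 265 / 4 = 66.25

ANSWER: 66.25


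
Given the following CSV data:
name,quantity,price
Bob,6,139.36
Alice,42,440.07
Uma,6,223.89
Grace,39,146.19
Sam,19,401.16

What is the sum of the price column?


Values in 'price' column:
  Row 1: 139.36
  Row 2: 440.07
  Row 3: 223.89
  Row 4: 146.19
  Row 5: 401.16
Sum = 139.36 + 440.07 + 223.89 + 146.19 + 401.16 = 1350.67

ANSWER: 1350.67


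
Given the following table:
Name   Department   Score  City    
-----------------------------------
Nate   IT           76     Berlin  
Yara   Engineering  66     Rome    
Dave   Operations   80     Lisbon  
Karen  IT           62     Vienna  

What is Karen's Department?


Row 4: Karen
Department = IT

ANSWER: IT


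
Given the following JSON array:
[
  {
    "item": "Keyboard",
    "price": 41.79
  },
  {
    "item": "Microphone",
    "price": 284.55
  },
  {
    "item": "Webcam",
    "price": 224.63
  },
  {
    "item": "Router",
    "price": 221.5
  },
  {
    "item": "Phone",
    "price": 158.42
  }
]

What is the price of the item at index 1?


Array index 1 -> Microphone
price = 284.55

ANSWER: 284.55


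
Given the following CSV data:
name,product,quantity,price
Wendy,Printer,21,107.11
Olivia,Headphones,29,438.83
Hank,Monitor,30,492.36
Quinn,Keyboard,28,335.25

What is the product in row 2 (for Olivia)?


Row 2: Olivia
Column 'product' = Headphones

ANSWER: Headphones


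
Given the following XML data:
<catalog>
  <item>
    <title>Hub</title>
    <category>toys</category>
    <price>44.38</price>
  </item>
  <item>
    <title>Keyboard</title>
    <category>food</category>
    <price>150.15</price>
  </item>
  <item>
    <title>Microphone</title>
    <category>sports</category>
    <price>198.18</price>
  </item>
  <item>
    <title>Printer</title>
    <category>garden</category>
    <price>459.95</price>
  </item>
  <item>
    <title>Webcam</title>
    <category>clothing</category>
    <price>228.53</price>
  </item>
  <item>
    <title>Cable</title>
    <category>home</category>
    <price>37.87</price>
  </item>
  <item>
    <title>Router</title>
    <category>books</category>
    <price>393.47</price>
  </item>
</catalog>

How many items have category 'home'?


Scanning <item> elements for <category>home</category>:
  Item 6: Cable -> MATCH
Count: 1

ANSWER: 1


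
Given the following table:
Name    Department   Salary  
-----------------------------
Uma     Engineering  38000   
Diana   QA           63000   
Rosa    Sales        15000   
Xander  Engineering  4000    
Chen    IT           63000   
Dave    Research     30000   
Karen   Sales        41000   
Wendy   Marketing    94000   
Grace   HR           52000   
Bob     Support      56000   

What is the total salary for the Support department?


Support department members:
  Bob: 56000
Total = 56000 = 56000

ANSWER: 56000


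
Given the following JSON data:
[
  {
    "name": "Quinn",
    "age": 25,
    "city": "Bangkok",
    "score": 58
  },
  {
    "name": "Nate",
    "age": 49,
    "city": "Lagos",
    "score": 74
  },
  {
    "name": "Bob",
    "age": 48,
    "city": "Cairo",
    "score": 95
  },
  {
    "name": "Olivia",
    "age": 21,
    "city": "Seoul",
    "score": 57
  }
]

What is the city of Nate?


Looking up record where name = Nate
Record index: 1
Field 'city' = Lagos

ANSWER: Lagos


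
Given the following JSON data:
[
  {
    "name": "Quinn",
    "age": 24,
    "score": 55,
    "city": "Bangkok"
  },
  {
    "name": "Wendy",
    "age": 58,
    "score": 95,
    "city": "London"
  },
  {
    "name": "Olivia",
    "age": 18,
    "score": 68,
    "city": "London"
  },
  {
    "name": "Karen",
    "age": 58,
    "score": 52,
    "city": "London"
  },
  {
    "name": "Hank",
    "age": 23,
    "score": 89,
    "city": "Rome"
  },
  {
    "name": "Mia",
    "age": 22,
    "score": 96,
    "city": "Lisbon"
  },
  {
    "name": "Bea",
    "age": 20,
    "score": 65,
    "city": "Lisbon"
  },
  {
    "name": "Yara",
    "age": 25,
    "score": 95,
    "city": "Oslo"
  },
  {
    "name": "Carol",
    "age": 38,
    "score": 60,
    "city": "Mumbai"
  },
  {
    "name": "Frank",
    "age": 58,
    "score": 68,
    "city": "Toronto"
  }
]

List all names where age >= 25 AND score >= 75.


Checking both conditions:
  Quinn (age=24, score=55) -> no
  Wendy (age=58, score=95) -> YES
  Olivia (age=18, score=68) -> no
  Karen (age=58, score=52) -> no
  Hank (age=23, score=89) -> no
  Mia (age=22, score=96) -> no
  Bea (age=20, score=65) -> no
  Yara (age=25, score=95) -> YES
  Carol (age=38, score=60) -> no
  Frank (age=58, score=68) -> no


ANSWER: Wendy, Yara


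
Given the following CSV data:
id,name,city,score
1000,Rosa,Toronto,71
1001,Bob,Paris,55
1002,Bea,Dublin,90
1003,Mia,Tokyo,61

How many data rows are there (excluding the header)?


Counting rows (excluding header):
Header: id,name,city,score
Data rows: 4

ANSWER: 4


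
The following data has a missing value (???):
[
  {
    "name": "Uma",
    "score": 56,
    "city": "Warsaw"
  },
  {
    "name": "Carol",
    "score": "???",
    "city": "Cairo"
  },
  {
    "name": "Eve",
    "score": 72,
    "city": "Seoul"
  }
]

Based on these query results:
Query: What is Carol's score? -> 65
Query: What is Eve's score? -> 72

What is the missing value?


The missing value is Carol's score
From query: Carol's score = 65

ANSWER: 65


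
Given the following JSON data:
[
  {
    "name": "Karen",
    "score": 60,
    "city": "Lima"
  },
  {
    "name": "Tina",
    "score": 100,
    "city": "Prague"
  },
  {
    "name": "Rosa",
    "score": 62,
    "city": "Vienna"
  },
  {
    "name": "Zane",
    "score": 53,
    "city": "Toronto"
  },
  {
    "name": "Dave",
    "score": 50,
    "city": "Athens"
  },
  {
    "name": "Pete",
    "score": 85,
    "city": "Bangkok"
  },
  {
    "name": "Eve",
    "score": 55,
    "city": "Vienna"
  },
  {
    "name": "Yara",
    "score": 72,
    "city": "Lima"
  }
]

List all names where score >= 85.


Filtering records where score >= 85:
  Karen (score=60) -> no
  Tina (score=100) -> YES
  Rosa (score=62) -> no
  Zane (score=53) -> no
  Dave (score=50) -> no
  Pete (score=85) -> YES
  Eve (score=55) -> no
  Yara (score=72) -> no


ANSWER: Tina, Pete


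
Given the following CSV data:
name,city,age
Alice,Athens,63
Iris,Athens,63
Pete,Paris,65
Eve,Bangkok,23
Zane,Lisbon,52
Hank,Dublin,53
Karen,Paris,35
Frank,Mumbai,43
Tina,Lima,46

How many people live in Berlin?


Scanning city column for 'Berlin':
Total matches: 0

ANSWER: 0


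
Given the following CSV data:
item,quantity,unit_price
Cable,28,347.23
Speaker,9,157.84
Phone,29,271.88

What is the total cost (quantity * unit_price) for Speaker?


Row: Speaker
quantity = 9
unit_price = 157.84
total = 9 * 157.84 = 1420.56

ANSWER: 1420.56


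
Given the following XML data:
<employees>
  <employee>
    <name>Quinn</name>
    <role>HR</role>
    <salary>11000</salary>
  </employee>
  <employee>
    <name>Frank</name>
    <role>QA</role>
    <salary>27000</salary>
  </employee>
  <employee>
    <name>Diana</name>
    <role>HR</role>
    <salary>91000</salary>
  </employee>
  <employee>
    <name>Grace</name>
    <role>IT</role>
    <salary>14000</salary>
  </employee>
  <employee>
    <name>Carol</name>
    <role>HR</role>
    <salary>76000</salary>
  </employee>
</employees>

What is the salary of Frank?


Searching for <employee> with <name>Frank</name>
Found at position 2
<salary>27000</salary>

ANSWER: 27000


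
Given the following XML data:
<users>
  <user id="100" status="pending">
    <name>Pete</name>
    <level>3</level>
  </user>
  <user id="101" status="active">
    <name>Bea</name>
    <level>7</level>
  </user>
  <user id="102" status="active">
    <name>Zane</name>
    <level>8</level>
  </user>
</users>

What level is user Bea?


Finding user: Bea
<level>7</level>

ANSWER: 7


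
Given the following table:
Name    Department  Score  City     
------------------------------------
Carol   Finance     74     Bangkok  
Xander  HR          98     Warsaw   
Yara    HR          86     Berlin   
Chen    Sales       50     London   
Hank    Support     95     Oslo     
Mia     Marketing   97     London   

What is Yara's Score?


Row 3: Yara
Score = 86

ANSWER: 86


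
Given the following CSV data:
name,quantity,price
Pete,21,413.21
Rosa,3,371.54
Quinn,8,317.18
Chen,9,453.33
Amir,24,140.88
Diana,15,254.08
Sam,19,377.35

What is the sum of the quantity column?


Values in 'quantity' column:
  Row 1: 21
  Row 2: 3
  Row 3: 8
  Row 4: 9
  Row 5: 24
  Row 6: 15
  Row 7: 19
Sum = 21 + 3 + 8 + 9 + 24 + 15 + 19 = 99

ANSWER: 99


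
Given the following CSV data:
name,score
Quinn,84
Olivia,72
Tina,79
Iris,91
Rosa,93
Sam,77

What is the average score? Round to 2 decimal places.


Scores: 84, 72, 79, 91, 93, 77
Sum = 496
Count = 6
Average = 496 / 6 = 82.67

ANSWER: 82.67


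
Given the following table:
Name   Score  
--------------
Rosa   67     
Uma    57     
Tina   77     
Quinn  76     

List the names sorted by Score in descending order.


Sorting by Score (descending):
  Tina: 77
  Quinn: 76
  Rosa: 67
  Uma: 57


ANSWER: Tina, Quinn, Rosa, Uma


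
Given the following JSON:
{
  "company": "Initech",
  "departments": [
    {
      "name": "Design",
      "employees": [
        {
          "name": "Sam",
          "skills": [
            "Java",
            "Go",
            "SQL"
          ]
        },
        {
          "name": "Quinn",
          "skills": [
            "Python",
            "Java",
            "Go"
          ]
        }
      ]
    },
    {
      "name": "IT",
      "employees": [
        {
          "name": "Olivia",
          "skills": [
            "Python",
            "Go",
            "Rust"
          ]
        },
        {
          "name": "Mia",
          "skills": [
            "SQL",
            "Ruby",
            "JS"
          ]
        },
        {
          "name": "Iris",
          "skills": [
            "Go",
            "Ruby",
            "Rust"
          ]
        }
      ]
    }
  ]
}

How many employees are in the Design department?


Path: departments[0].employees
Count: 2

ANSWER: 2


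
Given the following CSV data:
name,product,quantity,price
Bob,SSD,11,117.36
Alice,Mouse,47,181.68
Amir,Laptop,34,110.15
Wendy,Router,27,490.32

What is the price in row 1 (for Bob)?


Row 1: Bob
Column 'price' = 117.36

ANSWER: 117.36


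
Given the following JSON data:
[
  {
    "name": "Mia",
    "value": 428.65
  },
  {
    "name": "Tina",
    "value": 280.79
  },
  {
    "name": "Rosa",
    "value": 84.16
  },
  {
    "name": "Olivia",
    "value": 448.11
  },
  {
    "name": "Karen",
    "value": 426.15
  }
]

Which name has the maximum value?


Comparing values:
  Mia: 428.65
  Tina: 280.79
  Rosa: 84.16
  Olivia: 448.11
  Karen: 426.15
Maximum: Olivia (448.11)

ANSWER: Olivia


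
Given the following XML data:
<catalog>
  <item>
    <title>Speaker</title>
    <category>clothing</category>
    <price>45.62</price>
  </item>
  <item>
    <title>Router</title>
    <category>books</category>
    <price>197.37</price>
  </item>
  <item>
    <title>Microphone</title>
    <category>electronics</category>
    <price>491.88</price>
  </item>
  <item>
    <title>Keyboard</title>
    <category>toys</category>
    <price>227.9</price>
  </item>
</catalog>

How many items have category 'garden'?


Scanning <item> elements for <category>garden</category>:
Count: 0

ANSWER: 0


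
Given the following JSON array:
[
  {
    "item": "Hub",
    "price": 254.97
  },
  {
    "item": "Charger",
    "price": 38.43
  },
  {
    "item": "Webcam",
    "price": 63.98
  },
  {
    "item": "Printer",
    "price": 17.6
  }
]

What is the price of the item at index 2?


Array index 2 -> Webcam
price = 63.98

ANSWER: 63.98


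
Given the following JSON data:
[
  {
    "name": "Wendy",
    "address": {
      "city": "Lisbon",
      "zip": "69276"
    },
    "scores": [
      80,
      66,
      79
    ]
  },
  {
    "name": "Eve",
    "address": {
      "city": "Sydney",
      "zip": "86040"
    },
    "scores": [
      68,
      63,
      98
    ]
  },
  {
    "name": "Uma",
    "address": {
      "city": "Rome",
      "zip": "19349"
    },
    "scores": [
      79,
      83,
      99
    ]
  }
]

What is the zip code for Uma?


Path: records[2].address.zip
Value: 19349

ANSWER: 19349


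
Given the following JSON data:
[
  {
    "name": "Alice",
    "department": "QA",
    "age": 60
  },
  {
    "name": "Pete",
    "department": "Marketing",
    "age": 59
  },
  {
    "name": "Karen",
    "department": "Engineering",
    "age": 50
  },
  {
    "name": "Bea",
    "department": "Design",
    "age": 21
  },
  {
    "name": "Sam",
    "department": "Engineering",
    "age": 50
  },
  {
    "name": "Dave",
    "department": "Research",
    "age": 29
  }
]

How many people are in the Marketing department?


Scanning records for department = Marketing
  Record 1: Pete
Count: 1

ANSWER: 1


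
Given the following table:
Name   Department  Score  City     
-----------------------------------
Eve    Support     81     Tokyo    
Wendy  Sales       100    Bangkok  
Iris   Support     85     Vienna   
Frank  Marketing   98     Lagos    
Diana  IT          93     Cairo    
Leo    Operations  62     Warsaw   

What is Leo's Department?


Row 6: Leo
Department = Operations

ANSWER: Operations


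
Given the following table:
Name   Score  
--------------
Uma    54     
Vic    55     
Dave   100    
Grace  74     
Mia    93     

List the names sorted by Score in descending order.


Sorting by Score (descending):
  Dave: 100
  Mia: 93
  Grace: 74
  Vic: 55
  Uma: 54


ANSWER: Dave, Mia, Grace, Vic, Uma


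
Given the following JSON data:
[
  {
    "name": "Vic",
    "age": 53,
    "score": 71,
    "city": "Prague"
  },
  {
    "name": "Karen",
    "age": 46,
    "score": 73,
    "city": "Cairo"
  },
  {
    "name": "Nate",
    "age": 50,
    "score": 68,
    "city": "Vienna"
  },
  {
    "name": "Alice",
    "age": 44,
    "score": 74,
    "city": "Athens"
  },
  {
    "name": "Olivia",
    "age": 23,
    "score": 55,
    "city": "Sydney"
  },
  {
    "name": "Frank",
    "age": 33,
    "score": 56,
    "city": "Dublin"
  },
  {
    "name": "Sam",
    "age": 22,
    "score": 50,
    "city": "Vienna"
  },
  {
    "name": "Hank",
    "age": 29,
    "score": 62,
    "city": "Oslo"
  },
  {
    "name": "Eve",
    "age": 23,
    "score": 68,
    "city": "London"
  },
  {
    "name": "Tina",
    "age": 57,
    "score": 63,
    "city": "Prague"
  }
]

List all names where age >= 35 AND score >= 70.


Checking both conditions:
  Vic (age=53, score=71) -> YES
  Karen (age=46, score=73) -> YES
  Nate (age=50, score=68) -> no
  Alice (age=44, score=74) -> YES
  Olivia (age=23, score=55) -> no
  Frank (age=33, score=56) -> no
  Sam (age=22, score=50) -> no
  Hank (age=29, score=62) -> no
  Eve (age=23, score=68) -> no
  Tina (age=57, score=63) -> no


ANSWER: Vic, Karen, Alice


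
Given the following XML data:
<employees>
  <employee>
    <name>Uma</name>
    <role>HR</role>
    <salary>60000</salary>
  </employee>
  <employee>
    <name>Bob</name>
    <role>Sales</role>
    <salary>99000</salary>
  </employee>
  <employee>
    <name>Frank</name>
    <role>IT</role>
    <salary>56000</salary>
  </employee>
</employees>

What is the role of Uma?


Searching for <employee> with <name>Uma</name>
Found at position 1
<role>HR</role>

ANSWER: HR


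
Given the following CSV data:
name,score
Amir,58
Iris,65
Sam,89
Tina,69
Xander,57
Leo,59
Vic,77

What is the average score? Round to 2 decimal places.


Scores: 58, 65, 89, 69, 57, 59, 77
Sum = 474
Count = 7
Average = 474 / 7 = 67.71

ANSWER: 67.71


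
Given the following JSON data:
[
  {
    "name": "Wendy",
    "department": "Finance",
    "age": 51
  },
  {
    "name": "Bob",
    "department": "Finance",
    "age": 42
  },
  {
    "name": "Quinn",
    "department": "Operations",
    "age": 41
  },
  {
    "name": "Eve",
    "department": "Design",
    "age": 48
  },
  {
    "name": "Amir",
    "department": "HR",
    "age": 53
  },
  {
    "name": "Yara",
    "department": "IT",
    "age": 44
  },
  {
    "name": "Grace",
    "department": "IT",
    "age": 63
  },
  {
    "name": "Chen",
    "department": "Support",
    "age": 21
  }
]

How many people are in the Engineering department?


Scanning records for department = Engineering
  No matches found
Count: 0

ANSWER: 0


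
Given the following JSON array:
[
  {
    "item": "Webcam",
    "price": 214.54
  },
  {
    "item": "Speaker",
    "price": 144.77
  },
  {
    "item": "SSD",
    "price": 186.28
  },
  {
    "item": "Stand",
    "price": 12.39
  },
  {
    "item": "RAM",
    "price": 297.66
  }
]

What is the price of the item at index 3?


Array index 3 -> Stand
price = 12.39

ANSWER: 12.39


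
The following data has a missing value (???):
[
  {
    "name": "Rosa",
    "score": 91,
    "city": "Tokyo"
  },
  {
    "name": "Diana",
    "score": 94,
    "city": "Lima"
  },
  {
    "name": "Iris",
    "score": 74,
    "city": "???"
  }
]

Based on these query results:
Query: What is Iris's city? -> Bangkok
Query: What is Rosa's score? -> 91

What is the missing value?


The missing value is Iris's city
From query: Iris's city = Bangkok

ANSWER: Bangkok


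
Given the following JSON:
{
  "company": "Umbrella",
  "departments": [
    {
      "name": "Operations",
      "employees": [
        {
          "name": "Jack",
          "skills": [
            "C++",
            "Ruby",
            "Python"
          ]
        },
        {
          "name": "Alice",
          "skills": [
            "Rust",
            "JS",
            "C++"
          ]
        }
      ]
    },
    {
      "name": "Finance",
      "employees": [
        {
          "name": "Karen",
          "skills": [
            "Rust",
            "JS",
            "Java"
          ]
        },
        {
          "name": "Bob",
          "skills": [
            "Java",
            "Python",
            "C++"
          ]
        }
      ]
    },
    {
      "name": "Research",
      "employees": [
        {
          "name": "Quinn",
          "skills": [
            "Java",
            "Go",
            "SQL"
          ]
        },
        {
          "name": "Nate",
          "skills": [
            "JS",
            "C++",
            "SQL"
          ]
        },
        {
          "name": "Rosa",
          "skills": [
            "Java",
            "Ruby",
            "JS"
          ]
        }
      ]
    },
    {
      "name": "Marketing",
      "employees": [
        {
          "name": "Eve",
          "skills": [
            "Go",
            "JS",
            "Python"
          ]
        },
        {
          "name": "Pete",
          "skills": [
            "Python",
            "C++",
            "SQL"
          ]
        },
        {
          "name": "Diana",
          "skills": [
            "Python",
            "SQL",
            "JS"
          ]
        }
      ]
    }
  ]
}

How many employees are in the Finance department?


Path: departments[1].employees
Count: 2

ANSWER: 2


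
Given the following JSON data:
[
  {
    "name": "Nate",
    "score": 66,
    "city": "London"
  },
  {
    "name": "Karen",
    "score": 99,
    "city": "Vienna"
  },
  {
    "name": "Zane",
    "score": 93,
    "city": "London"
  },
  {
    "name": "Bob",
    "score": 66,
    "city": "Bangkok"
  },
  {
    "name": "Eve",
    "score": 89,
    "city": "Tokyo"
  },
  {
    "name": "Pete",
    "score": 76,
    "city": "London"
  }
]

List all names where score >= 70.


Filtering records where score >= 70:
  Nate (score=66) -> no
  Karen (score=99) -> YES
  Zane (score=93) -> YES
  Bob (score=66) -> no
  Eve (score=89) -> YES
  Pete (score=76) -> YES


ANSWER: Karen, Zane, Eve, Pete


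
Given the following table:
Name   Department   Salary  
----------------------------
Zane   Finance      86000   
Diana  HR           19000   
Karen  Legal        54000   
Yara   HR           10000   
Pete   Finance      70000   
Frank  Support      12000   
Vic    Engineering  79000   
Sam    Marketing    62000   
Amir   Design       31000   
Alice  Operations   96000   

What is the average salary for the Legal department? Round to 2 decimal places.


Legal department members:
  Karen: 54000
Sum = 54000
Count = 1
Average = 54000 / 1 = 54000.00

ANSWER: 54000.00


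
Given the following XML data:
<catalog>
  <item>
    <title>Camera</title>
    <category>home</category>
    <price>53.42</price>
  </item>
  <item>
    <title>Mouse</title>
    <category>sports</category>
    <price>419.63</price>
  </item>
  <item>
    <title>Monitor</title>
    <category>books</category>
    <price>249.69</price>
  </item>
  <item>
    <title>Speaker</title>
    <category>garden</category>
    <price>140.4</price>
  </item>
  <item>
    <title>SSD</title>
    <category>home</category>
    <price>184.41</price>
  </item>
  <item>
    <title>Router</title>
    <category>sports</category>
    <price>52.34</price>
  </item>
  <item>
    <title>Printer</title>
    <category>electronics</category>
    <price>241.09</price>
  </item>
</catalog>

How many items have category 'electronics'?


Scanning <item> elements for <category>electronics</category>:
  Item 7: Printer -> MATCH
Count: 1

ANSWER: 1


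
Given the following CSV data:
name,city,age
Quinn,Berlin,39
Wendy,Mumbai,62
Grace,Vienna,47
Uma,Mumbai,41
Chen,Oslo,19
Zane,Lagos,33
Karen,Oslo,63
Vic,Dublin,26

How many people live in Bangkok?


Scanning city column for 'Bangkok':
Total matches: 0

ANSWER: 0


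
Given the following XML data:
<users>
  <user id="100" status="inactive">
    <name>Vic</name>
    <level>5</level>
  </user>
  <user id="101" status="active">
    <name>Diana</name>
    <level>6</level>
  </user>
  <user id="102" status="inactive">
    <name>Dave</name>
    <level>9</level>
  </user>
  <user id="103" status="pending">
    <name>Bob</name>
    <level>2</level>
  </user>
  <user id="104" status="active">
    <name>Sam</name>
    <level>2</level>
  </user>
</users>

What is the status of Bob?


Finding user with name = Bob
user id="103" status="pending"

ANSWER: pending


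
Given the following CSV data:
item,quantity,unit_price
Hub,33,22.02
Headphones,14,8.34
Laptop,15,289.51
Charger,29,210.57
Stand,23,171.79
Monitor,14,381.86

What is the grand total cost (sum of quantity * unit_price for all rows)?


Computing row totals:
  Hub: 33 * 22.02 = 726.66
  Headphones: 14 * 8.34 = 116.76
  Laptop: 15 * 289.51 = 4342.65
  Charger: 29 * 210.57 = 6106.53
  Stand: 23 * 171.79 = 3951.17
  Monitor: 14 * 381.86 = 5346.04
Grand total = 726.66 + 116.76 + 4342.65 + 6106.53 + 3951.17 + 5346.04 = 20589.81

ANSWER: 20589.81


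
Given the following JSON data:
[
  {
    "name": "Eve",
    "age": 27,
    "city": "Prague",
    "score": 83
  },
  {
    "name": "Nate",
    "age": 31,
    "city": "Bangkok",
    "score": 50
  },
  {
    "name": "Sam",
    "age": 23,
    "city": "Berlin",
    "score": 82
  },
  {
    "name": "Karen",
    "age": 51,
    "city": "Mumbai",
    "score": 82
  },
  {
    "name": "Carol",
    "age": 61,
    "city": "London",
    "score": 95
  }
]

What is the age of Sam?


Looking up record where name = Sam
Record index: 2
Field 'age' = 23

ANSWER: 23


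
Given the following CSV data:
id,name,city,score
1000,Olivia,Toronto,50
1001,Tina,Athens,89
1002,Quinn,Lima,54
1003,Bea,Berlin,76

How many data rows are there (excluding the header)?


Counting rows (excluding header):
Header: id,name,city,score
Data rows: 4

ANSWER: 4


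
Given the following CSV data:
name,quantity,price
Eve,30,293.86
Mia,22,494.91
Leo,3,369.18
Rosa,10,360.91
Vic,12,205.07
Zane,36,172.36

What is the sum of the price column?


Values in 'price' column:
  Row 1: 293.86
  Row 2: 494.91
  Row 3: 369.18
  Row 4: 360.91
  Row 5: 205.07
  Row 6: 172.36
Sum = 293.86 + 494.91 + 369.18 + 360.91 + 205.07 + 172.36 = 1896.29

ANSWER: 1896.29


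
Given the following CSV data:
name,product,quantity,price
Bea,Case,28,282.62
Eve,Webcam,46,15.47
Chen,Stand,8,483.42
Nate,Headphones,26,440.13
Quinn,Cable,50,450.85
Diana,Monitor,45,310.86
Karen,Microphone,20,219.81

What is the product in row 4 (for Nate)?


Row 4: Nate
Column 'product' = Headphones

ANSWER: Headphones


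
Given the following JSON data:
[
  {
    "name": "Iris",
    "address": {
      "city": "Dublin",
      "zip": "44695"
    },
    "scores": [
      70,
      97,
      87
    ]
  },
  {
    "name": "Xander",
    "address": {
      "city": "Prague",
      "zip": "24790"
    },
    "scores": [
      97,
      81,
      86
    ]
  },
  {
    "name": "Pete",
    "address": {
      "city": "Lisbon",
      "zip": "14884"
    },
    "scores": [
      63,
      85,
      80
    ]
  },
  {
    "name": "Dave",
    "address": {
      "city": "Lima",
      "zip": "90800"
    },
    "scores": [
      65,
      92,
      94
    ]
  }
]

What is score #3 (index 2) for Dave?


Path: records[3].scores[2]
Value: 94

ANSWER: 94
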